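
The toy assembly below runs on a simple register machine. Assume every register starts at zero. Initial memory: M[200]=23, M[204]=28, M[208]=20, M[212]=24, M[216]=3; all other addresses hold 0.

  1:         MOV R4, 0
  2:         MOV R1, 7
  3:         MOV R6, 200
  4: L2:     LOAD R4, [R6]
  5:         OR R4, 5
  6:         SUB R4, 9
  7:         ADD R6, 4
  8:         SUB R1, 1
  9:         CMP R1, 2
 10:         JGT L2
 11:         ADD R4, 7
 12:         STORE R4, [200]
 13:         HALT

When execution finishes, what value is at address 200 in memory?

R4=0
R1=7
R6=200
R4=M[200]=23
R4=23|5=23
R4=23-9=14
R6=200+4=204
R1=7-1=6
CMP R1, 2  (cmp 6,2)
JGT L2: taken
R4=M[204]=28
R4=28|5=29
R4=29-9=20
R6=204+4=208
R1=6-1=5
CMP R1, 2  (cmp 5,2)
JGT L2: taken
R4=M[208]=20
R4=20|5=21
R4=21-9=12
R6=208+4=212
R1=5-1=4
CMP R1, 2  (cmp 4,2)
JGT L2: taken
R4=M[212]=24
R4=24|5=29
R4=29-9=20
R6=212+4=216
R1=4-1=3
CMP R1, 2  (cmp 3,2)
JGT L2: taken
R4=M[216]=3
R4=3|5=7
R4=7-9=-2
R6=216+4=220
R1=3-1=2
CMP R1, 2  (cmp 2,2)
JGT L2: not taken
R4=(-2)+7=5
STORE R4, [200] → M[200]=5
halt.

5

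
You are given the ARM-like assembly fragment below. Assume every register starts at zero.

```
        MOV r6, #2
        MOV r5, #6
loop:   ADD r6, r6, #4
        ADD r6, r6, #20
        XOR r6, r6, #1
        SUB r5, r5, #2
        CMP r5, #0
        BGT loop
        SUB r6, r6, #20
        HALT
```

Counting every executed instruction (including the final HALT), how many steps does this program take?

22

r6=2
r5=6
r6=2+4=6
r6=6+20=26
r6=26^1=27
r5=6-2=4
CMP r5, #0  (cmp 4,0)
BGT loop: taken
r6=27+4=31
r6=31+20=51
r6=51^1=50
r5=4-2=2
CMP r5, #0  (cmp 2,0)
BGT loop: taken
r6=50+4=54
r6=54+20=74
r6=74^1=75
r5=2-2=0
CMP r5, #0  (cmp 0,0)
BGT loop: not taken
r6=75-20=55
halt.
Total executed instructions: 22.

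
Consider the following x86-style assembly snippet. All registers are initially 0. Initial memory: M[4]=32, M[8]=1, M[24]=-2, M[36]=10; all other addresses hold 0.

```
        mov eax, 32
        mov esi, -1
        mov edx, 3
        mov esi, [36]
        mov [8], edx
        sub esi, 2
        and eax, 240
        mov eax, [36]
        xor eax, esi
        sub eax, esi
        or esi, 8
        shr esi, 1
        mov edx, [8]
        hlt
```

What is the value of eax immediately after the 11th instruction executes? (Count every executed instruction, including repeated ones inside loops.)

eax=32
esi=-1
edx=3
esi=M[36]=10
mov [8], edx → M[8]=3
esi=10-2=8
eax=32&240=32
eax=M[36]=10
eax=10^8=2
eax=2-8=-6
esi=8|8=8
After step 11: eax = -6.

-6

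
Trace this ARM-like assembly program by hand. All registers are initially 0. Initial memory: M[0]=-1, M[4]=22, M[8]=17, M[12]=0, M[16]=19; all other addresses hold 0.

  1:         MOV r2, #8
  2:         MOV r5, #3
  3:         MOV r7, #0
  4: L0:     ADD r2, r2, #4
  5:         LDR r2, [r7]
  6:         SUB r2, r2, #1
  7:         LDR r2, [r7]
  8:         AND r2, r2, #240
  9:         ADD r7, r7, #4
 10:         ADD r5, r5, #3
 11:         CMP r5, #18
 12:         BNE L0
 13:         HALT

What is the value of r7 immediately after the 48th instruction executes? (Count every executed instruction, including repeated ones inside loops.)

20

r2=8
r5=3
r7=0
r2=8+4=12
r2=M[0]=-1
r2=(-1)-1=-2
r2=M[0]=-1
r2=(-1)&240=240
r7=0+4=4
r5=3+3=6
CMP r5, #18  (cmp 6,18)
BNE L0: taken
r2=240+4=244
r2=M[4]=22
r2=22-1=21
r2=M[4]=22
r2=22&240=16
r7=4+4=8
r5=6+3=9
CMP r5, #18  (cmp 9,18)
BNE L0: taken
r2=16+4=20
r2=M[8]=17
r2=17-1=16
r2=M[8]=17
r2=17&240=16
r7=8+4=12
r5=9+3=12
CMP r5, #18  (cmp 12,18)
BNE L0: taken
r2=16+4=20
r2=M[12]=0
r2=0-1=-1
r2=M[12]=0
r2=0&240=0
r7=12+4=16
r5=12+3=15
CMP r5, #18  (cmp 15,18)
BNE L0: taken
r2=0+4=4
r2=M[16]=19
r2=19-1=18
r2=M[16]=19
r2=19&240=16
r7=16+4=20
r5=15+3=18
CMP r5, #18  (cmp 18,18)
BNE L0: not taken
After step 48: r7 = 20.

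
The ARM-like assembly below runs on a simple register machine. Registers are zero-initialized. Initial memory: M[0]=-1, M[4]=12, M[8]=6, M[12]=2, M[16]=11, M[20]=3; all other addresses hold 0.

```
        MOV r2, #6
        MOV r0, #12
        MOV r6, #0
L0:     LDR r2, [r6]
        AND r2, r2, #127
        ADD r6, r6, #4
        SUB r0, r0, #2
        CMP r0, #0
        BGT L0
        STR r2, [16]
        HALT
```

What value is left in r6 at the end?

24

MOV r2, #6 → r2=6
MOV r0, #12 → r0=12
MOV r6, #0 → r6=0
LDR r2, [r6] → r2=M[0]=-1
AND r2, r2, #127 → r2=(-1)&127=127
ADD r6, r6, #4 → r6=0+4=4
SUB r0, r0, #2 → r0=12-2=10
CMP r0, #0  (cmp 10,0)
BGT L0: taken
LDR r2, [r6] → r2=M[4]=12
AND r2, r2, #127 → r2=12&127=12
ADD r6, r6, #4 → r6=4+4=8
SUB r0, r0, #2 → r0=10-2=8
CMP r0, #0  (cmp 8,0)
BGT L0: taken
LDR r2, [r6] → r2=M[8]=6
AND r2, r2, #127 → r2=6&127=6
ADD r6, r6, #4 → r6=8+4=12
SUB r0, r0, #2 → r0=8-2=6
CMP r0, #0  (cmp 6,0)
BGT L0: taken
LDR r2, [r6] → r2=M[12]=2
AND r2, r2, #127 → r2=2&127=2
ADD r6, r6, #4 → r6=12+4=16
SUB r0, r0, #2 → r0=6-2=4
CMP r0, #0  (cmp 4,0)
BGT L0: taken
LDR r2, [r6] → r2=M[16]=11
AND r2, r2, #127 → r2=11&127=11
ADD r6, r6, #4 → r6=16+4=20
SUB r0, r0, #2 → r0=4-2=2
CMP r0, #0  (cmp 2,0)
BGT L0: taken
LDR r2, [r6] → r2=M[20]=3
AND r2, r2, #127 → r2=3&127=3
ADD r6, r6, #4 → r6=20+4=24
SUB r0, r0, #2 → r0=2-2=0
CMP r0, #0  (cmp 0,0)
BGT L0: not taken
STR r2, [16] → M[16]=3
halt.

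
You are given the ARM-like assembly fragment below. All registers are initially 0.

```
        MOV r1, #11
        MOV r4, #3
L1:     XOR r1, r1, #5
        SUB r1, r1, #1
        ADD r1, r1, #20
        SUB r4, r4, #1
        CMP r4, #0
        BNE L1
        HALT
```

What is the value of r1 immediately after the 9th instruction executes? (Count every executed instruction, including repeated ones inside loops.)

36

MOV r1, #11 → r1=11
MOV r4, #3 → r4=3
XOR r1, r1, #5 → r1=11^5=14
SUB r1, r1, #1 → r1=14-1=13
ADD r1, r1, #20 → r1=13+20=33
SUB r4, r4, #1 → r4=3-1=2
CMP r4, #0  (cmp 2,0)
BNE L1: taken
XOR r1, r1, #5 → r1=33^5=36
After step 9: r1 = 36.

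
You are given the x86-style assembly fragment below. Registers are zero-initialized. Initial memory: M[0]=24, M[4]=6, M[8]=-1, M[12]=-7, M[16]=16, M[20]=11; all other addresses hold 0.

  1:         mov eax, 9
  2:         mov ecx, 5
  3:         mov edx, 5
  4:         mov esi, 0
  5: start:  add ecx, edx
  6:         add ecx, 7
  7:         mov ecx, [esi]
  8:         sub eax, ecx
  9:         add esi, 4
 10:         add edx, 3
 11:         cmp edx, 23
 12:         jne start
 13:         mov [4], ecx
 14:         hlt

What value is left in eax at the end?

eax=9
ecx=5
edx=5
esi=0
ecx=5+5=10
ecx=10+7=17
ecx=M[0]=24
eax=9-24=-15
esi=0+4=4
edx=5+3=8
cmp edx, 23  (cmp 8,23)
jne start: taken
ecx=24+8=32
ecx=32+7=39
ecx=M[4]=6
eax=(-15)-6=-21
esi=4+4=8
edx=8+3=11
cmp edx, 23  (cmp 11,23)
jne start: taken
ecx=6+11=17
ecx=17+7=24
ecx=M[8]=-1
eax=(-21)-(-1)=-20
esi=8+4=12
edx=11+3=14
cmp edx, 23  (cmp 14,23)
jne start: taken
ecx=(-1)+14=13
ecx=13+7=20
ecx=M[12]=-7
eax=(-20)-(-7)=-13
esi=12+4=16
edx=14+3=17
cmp edx, 23  (cmp 17,23)
jne start: taken
ecx=(-7)+17=10
ecx=10+7=17
ecx=M[16]=16
eax=(-13)-16=-29
esi=16+4=20
edx=17+3=20
cmp edx, 23  (cmp 20,23)
jne start: taken
ecx=16+20=36
ecx=36+7=43
ecx=M[20]=11
eax=(-29)-11=-40
esi=20+4=24
edx=20+3=23
cmp edx, 23  (cmp 23,23)
jne start: not taken
mov [4], ecx → M[4]=11
halt.

-40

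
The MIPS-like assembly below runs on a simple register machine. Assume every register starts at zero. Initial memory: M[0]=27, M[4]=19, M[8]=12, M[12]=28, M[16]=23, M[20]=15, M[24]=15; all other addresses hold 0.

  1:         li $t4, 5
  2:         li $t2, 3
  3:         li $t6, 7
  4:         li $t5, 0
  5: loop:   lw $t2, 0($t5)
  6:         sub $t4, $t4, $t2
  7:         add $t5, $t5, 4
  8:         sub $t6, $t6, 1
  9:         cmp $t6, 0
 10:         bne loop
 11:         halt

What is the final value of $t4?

li $t4, 5 → $t4=5
li $t2, 3 → $t2=3
li $t6, 7 → $t6=7
li $t5, 0 → $t5=0
lw $t2, 0($t5) → $t2=M[0]=27
sub $t4, $t4, $t2 → $t4=5-27=-22
add $t5, $t5, 4 → $t5=0+4=4
sub $t6, $t6, 1 → $t6=7-1=6
cmp $t6, 0  (cmp 6,0)
bne loop: taken
lw $t2, 0($t5) → $t2=M[4]=19
sub $t4, $t4, $t2 → $t4=(-22)-19=-41
add $t5, $t5, 4 → $t5=4+4=8
sub $t6, $t6, 1 → $t6=6-1=5
cmp $t6, 0  (cmp 5,0)
bne loop: taken
lw $t2, 0($t5) → $t2=M[8]=12
sub $t4, $t4, $t2 → $t4=(-41)-12=-53
add $t5, $t5, 4 → $t5=8+4=12
sub $t6, $t6, 1 → $t6=5-1=4
cmp $t6, 0  (cmp 4,0)
bne loop: taken
lw $t2, 0($t5) → $t2=M[12]=28
sub $t4, $t4, $t2 → $t4=(-53)-28=-81
add $t5, $t5, 4 → $t5=12+4=16
sub $t6, $t6, 1 → $t6=4-1=3
cmp $t6, 0  (cmp 3,0)
bne loop: taken
lw $t2, 0($t5) → $t2=M[16]=23
sub $t4, $t4, $t2 → $t4=(-81)-23=-104
add $t5, $t5, 4 → $t5=16+4=20
sub $t6, $t6, 1 → $t6=3-1=2
cmp $t6, 0  (cmp 2,0)
bne loop: taken
lw $t2, 0($t5) → $t2=M[20]=15
sub $t4, $t4, $t2 → $t4=(-104)-15=-119
add $t5, $t5, 4 → $t5=20+4=24
sub $t6, $t6, 1 → $t6=2-1=1
cmp $t6, 0  (cmp 1,0)
bne loop: taken
lw $t2, 0($t5) → $t2=M[24]=15
sub $t4, $t4, $t2 → $t4=(-119)-15=-134
add $t5, $t5, 4 → $t5=24+4=28
sub $t6, $t6, 1 → $t6=1-1=0
cmp $t6, 0  (cmp 0,0)
bne loop: not taken
halt.

-134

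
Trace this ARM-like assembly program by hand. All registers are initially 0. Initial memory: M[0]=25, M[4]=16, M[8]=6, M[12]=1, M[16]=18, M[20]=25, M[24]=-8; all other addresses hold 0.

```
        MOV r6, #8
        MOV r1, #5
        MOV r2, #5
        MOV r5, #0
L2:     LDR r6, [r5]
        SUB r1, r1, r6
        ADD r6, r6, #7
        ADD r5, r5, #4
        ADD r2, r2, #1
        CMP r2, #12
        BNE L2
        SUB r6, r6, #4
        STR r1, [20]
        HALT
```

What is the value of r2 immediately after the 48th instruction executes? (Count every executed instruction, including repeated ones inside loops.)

11

after MOV r6, #8: r6=8
after MOV r1, #5: r1=5
after MOV r2, #5: r2=5
after MOV r5, #0: r5=0
after LDR r6, [r5]: r6=M[0]=25
after SUB r1, r1, r6: r1=5-25=-20
after ADD r6, r6, #7: r6=25+7=32
after ADD r5, r5, #4: r5=0+4=4
after ADD r2, r2, #1: r2=5+1=6
CMP r2, #12  (cmp 6,12)
BNE L2: taken
after LDR r6, [r5]: r6=M[4]=16
after SUB r1, r1, r6: r1=(-20)-16=-36
after ADD r6, r6, #7: r6=16+7=23
after ADD r5, r5, #4: r5=4+4=8
after ADD r2, r2, #1: r2=6+1=7
CMP r2, #12  (cmp 7,12)
BNE L2: taken
after LDR r6, [r5]: r6=M[8]=6
after SUB r1, r1, r6: r1=(-36)-6=-42
after ADD r6, r6, #7: r6=6+7=13
after ADD r5, r5, #4: r5=8+4=12
after ADD r2, r2, #1: r2=7+1=8
CMP r2, #12  (cmp 8,12)
BNE L2: taken
after LDR r6, [r5]: r6=M[12]=1
after SUB r1, r1, r6: r1=(-42)-1=-43
after ADD r6, r6, #7: r6=1+7=8
after ADD r5, r5, #4: r5=12+4=16
after ADD r2, r2, #1: r2=8+1=9
CMP r2, #12  (cmp 9,12)
BNE L2: taken
after LDR r6, [r5]: r6=M[16]=18
after SUB r1, r1, r6: r1=(-43)-18=-61
after ADD r6, r6, #7: r6=18+7=25
after ADD r5, r5, #4: r5=16+4=20
after ADD r2, r2, #1: r2=9+1=10
CMP r2, #12  (cmp 10,12)
BNE L2: taken
after LDR r6, [r5]: r6=M[20]=25
after SUB r1, r1, r6: r1=(-61)-25=-86
after ADD r6, r6, #7: r6=25+7=32
after ADD r5, r5, #4: r5=20+4=24
after ADD r2, r2, #1: r2=10+1=11
CMP r2, #12  (cmp 11,12)
BNE L2: taken
after LDR r6, [r5]: r6=M[24]=-8
after SUB r1, r1, r6: r1=(-86)-(-8)=-78
After step 48: r2 = 11.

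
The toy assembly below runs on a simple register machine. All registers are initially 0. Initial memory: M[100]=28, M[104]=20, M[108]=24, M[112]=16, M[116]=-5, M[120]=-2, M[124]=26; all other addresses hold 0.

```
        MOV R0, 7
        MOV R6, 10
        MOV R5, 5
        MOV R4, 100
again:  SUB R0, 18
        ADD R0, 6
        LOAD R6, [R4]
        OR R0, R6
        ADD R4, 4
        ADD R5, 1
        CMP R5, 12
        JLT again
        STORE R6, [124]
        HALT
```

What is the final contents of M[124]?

R0=7
R6=10
R5=5
R4=100
R0=7-18=-11
R0=(-11)+6=-5
R6=M[100]=28
R0=(-5)|28=-1
R4=100+4=104
R5=5+1=6
CMP R5, 12  (cmp 6,12)
JLT again: taken
R0=(-1)-18=-19
R0=(-19)+6=-13
R6=M[104]=20
R0=(-13)|20=-9
R4=104+4=108
R5=6+1=7
CMP R5, 12  (cmp 7,12)
JLT again: taken
R0=(-9)-18=-27
R0=(-27)+6=-21
R6=M[108]=24
R0=(-21)|24=-5
R4=108+4=112
R5=7+1=8
CMP R5, 12  (cmp 8,12)
JLT again: taken
R0=(-5)-18=-23
R0=(-23)+6=-17
R6=M[112]=16
R0=(-17)|16=-1
R4=112+4=116
R5=8+1=9
CMP R5, 12  (cmp 9,12)
JLT again: taken
R0=(-1)-18=-19
R0=(-19)+6=-13
R6=M[116]=-5
R0=(-13)|(-5)=-5
R4=116+4=120
R5=9+1=10
CMP R5, 12  (cmp 10,12)
JLT again: taken
R0=(-5)-18=-23
R0=(-23)+6=-17
R6=M[120]=-2
R0=(-17)|(-2)=-1
R4=120+4=124
R5=10+1=11
CMP R5, 12  (cmp 11,12)
JLT again: taken
R0=(-1)-18=-19
R0=(-19)+6=-13
R6=M[124]=26
R0=(-13)|26=-5
R4=124+4=128
R5=11+1=12
CMP R5, 12  (cmp 12,12)
JLT again: not taken
STORE R6, [124] → M[124]=26
halt.

26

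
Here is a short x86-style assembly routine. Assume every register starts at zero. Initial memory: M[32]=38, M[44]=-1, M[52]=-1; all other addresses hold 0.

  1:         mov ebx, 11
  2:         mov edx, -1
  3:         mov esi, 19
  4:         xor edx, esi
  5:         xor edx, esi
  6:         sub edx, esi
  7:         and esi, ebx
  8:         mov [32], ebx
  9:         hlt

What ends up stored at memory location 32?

11

after mov ebx, 11: ebx=11
after mov edx, -1: edx=-1
after mov esi, 19: esi=19
after xor edx, esi: edx=(-1)^19=-20
after xor edx, esi: edx=(-20)^19=-1
after sub edx, esi: edx=(-1)-19=-20
after and esi, ebx: esi=19&11=3
mov [32], ebx → M[32]=11
halt.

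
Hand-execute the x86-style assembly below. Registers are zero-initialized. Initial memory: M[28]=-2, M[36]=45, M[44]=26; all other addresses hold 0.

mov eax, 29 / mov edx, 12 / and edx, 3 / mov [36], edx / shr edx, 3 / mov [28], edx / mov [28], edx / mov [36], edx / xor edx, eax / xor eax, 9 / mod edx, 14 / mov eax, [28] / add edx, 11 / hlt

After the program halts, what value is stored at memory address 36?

after mov eax, 29: eax=29
after mov edx, 12: edx=12
after and edx, 3: edx=12&3=0
mov [36], edx → M[36]=0
after shr edx, 3: edx=0>>3=0
mov [28], edx → M[28]=0
mov [28], edx → M[28]=0
mov [36], edx → M[36]=0
after xor edx, eax: edx=0^29=29
after xor eax, 9: eax=29^9=20
after mod edx, 14: edx=29%14=1
after mov eax, [28]: eax=M[28]=0
after add edx, 11: edx=1+11=12
halt.

0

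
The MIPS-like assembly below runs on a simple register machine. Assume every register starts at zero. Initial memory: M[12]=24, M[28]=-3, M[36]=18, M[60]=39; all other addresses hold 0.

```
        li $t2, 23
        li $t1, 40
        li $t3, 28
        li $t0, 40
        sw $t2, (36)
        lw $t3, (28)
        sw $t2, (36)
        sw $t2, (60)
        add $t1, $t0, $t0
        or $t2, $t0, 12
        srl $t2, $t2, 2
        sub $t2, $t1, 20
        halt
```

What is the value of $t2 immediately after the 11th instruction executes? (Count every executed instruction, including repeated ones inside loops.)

11

after li $t2, 23: $t2=23
after li $t1, 40: $t1=40
after li $t3, 28: $t3=28
after li $t0, 40: $t0=40
sw $t2, (36) → M[36]=23
after lw $t3, (28): $t3=M[28]=-3
sw $t2, (36) → M[36]=23
sw $t2, (60) → M[60]=23
after add $t1, $t0, $t0: $t1=40+40=80
after or $t2, $t0, 12: $t2=40|12=44
after srl $t2, $t2, 2: $t2=44>>2=11
After step 11: $t2 = 11.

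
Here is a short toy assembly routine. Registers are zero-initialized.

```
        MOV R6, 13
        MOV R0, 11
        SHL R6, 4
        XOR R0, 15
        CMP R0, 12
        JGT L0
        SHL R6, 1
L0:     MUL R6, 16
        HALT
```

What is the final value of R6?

after MOV R6, 13: R6=13
after MOV R0, 11: R0=11
after SHL R6, 4: R6=13<<4=208
after XOR R0, 15: R0=11^15=4
CMP R0, 12  (cmp 4,12)
JGT L0: not taken
after SHL R6, 1: R6=208<<1=416
after MUL R6, 16: R6=416*16=6656
halt.

6656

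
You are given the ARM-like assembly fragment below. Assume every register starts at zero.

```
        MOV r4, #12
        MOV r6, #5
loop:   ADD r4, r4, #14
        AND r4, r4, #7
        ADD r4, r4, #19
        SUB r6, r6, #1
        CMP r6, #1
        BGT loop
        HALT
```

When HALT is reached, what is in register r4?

after MOV r4, #12: r4=12
after MOV r6, #5: r6=5
after ADD r4, r4, #14: r4=12+14=26
after AND r4, r4, #7: r4=26&7=2
after ADD r4, r4, #19: r4=2+19=21
after SUB r6, r6, #1: r6=5-1=4
CMP r6, #1  (cmp 4,1)
BGT loop: taken
after ADD r4, r4, #14: r4=21+14=35
after AND r4, r4, #7: r4=35&7=3
after ADD r4, r4, #19: r4=3+19=22
after SUB r6, r6, #1: r6=4-1=3
CMP r6, #1  (cmp 3,1)
BGT loop: taken
after ADD r4, r4, #14: r4=22+14=36
after AND r4, r4, #7: r4=36&7=4
after ADD r4, r4, #19: r4=4+19=23
after SUB r6, r6, #1: r6=3-1=2
CMP r6, #1  (cmp 2,1)
BGT loop: taken
after ADD r4, r4, #14: r4=23+14=37
after AND r4, r4, #7: r4=37&7=5
after ADD r4, r4, #19: r4=5+19=24
after SUB r6, r6, #1: r6=2-1=1
CMP r6, #1  (cmp 1,1)
BGT loop: not taken
halt.

24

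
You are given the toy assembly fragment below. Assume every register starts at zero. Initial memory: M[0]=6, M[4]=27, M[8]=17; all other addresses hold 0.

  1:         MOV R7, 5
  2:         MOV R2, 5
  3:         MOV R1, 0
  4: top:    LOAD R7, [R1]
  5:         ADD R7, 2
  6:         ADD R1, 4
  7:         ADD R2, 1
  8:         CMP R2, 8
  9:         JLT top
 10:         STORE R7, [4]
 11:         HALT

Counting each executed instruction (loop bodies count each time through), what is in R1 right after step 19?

after MOV R7, 5: R7=5
after MOV R2, 5: R2=5
after MOV R1, 0: R1=0
after LOAD R7, [R1]: R7=M[0]=6
after ADD R7, 2: R7=6+2=8
after ADD R1, 4: R1=0+4=4
after ADD R2, 1: R2=5+1=6
CMP R2, 8  (cmp 6,8)
JLT top: taken
after LOAD R7, [R1]: R7=M[4]=27
after ADD R7, 2: R7=27+2=29
after ADD R1, 4: R1=4+4=8
after ADD R2, 1: R2=6+1=7
CMP R2, 8  (cmp 7,8)
JLT top: taken
after LOAD R7, [R1]: R7=M[8]=17
after ADD R7, 2: R7=17+2=19
after ADD R1, 4: R1=8+4=12
after ADD R2, 1: R2=7+1=8
After step 19: R1 = 12.

12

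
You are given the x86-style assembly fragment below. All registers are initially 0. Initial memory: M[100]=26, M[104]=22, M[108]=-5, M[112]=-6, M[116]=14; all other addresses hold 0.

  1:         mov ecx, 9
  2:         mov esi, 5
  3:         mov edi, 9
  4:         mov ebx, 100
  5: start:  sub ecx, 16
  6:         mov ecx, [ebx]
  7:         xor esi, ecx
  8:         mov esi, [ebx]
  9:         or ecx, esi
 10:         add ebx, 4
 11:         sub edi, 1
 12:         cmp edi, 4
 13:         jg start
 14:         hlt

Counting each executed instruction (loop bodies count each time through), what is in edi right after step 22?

after mov ecx, 9: ecx=9
after mov esi, 5: esi=5
after mov edi, 9: edi=9
after mov ebx, 100: ebx=100
after sub ecx, 16: ecx=9-16=-7
after mov ecx, [ebx]: ecx=M[100]=26
after xor esi, ecx: esi=5^26=31
after mov esi, [ebx]: esi=M[100]=26
after or ecx, esi: ecx=26|26=26
after add ebx, 4: ebx=100+4=104
after sub edi, 1: edi=9-1=8
cmp edi, 4  (cmp 8,4)
jg start: taken
after sub ecx, 16: ecx=26-16=10
after mov ecx, [ebx]: ecx=M[104]=22
after xor esi, ecx: esi=26^22=12
after mov esi, [ebx]: esi=M[104]=22
after or ecx, esi: ecx=22|22=22
after add ebx, 4: ebx=104+4=108
after sub edi, 1: edi=8-1=7
cmp edi, 4  (cmp 7,4)
jg start: taken
After step 22: edi = 7.

7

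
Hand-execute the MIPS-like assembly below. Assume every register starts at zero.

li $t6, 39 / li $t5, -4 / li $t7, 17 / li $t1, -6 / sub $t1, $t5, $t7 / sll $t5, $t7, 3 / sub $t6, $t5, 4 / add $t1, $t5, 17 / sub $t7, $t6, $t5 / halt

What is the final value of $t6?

132

li $t6, 39 → $t6=39
li $t5, -4 → $t5=-4
li $t7, 17 → $t7=17
li $t1, -6 → $t1=-6
sub $t1, $t5, $t7 → $t1=(-4)-17=-21
sll $t5, $t7, 3 → $t5=17<<3=136
sub $t6, $t5, 4 → $t6=136-4=132
add $t1, $t5, 17 → $t1=136+17=153
sub $t7, $t6, $t5 → $t7=132-136=-4
halt.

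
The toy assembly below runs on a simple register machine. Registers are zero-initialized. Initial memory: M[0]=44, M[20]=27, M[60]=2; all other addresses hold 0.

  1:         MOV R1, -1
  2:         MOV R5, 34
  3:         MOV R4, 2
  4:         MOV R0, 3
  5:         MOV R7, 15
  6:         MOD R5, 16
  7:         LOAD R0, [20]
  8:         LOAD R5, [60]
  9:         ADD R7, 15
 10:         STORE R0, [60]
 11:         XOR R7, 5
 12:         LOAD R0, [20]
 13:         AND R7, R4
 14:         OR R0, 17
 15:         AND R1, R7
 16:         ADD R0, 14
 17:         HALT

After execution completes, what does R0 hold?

MOV R1, -1 → R1=-1
MOV R5, 34 → R5=34
MOV R4, 2 → R4=2
MOV R0, 3 → R0=3
MOV R7, 15 → R7=15
MOD R5, 16 → R5=34%16=2
LOAD R0, [20] → R0=M[20]=27
LOAD R5, [60] → R5=M[60]=2
ADD R7, 15 → R7=15+15=30
STORE R0, [60] → M[60]=27
XOR R7, 5 → R7=30^5=27
LOAD R0, [20] → R0=M[20]=27
AND R7, R4 → R7=27&2=2
OR R0, 17 → R0=27|17=27
AND R1, R7 → R1=(-1)&2=2
ADD R0, 14 → R0=27+14=41
halt.

41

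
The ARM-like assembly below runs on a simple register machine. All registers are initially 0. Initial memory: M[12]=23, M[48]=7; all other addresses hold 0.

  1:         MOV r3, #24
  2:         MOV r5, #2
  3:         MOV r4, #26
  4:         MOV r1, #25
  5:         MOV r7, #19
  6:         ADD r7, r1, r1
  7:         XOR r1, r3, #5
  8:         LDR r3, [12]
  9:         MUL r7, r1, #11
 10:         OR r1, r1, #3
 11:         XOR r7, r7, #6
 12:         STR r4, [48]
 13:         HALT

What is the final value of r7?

r3=24
r5=2
r4=26
r1=25
r7=19
r7=25+25=50
r1=24^5=29
r3=M[12]=23
r7=29*11=319
r1=29|3=31
r7=319^6=313
STR r4, [48] → M[48]=26
halt.

313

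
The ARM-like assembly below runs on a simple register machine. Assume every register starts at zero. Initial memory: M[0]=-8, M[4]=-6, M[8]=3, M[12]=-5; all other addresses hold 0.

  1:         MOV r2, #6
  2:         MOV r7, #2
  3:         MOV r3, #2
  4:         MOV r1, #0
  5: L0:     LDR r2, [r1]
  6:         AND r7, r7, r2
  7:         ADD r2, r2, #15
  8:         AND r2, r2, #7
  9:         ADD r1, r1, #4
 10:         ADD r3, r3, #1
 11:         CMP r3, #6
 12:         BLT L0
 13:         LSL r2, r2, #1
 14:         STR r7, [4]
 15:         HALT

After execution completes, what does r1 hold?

r2=6
r7=2
r3=2
r1=0
r2=M[0]=-8
r7=2&(-8)=0
r2=(-8)+15=7
r2=7&7=7
r1=0+4=4
r3=2+1=3
CMP r3, #6  (cmp 3,6)
BLT L0: taken
r2=M[4]=-6
r7=0&(-6)=0
r2=(-6)+15=9
r2=9&7=1
r1=4+4=8
r3=3+1=4
CMP r3, #6  (cmp 4,6)
BLT L0: taken
r2=M[8]=3
r7=0&3=0
r2=3+15=18
r2=18&7=2
r1=8+4=12
r3=4+1=5
CMP r3, #6  (cmp 5,6)
BLT L0: taken
r2=M[12]=-5
r7=0&(-5)=0
r2=(-5)+15=10
r2=10&7=2
r1=12+4=16
r3=5+1=6
CMP r3, #6  (cmp 6,6)
BLT L0: not taken
r2=2<<1=4
STR r7, [4] → M[4]=0
halt.

16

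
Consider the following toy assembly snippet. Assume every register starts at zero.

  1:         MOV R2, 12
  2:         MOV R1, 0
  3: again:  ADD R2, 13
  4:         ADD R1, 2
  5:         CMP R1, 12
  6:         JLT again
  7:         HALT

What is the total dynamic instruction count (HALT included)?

27

MOV R2, 12 → R2=12
MOV R1, 0 → R1=0
ADD R2, 13 → R2=12+13=25
ADD R1, 2 → R1=0+2=2
CMP R1, 12  (cmp 2,12)
JLT again: taken
ADD R2, 13 → R2=25+13=38
ADD R1, 2 → R1=2+2=4
CMP R1, 12  (cmp 4,12)
JLT again: taken
ADD R2, 13 → R2=38+13=51
ADD R1, 2 → R1=4+2=6
CMP R1, 12  (cmp 6,12)
JLT again: taken
ADD R2, 13 → R2=51+13=64
ADD R1, 2 → R1=6+2=8
CMP R1, 12  (cmp 8,12)
JLT again: taken
ADD R2, 13 → R2=64+13=77
ADD R1, 2 → R1=8+2=10
CMP R1, 12  (cmp 10,12)
JLT again: taken
ADD R2, 13 → R2=77+13=90
ADD R1, 2 → R1=10+2=12
CMP R1, 12  (cmp 12,12)
JLT again: not taken
halt.
Total executed instructions: 27.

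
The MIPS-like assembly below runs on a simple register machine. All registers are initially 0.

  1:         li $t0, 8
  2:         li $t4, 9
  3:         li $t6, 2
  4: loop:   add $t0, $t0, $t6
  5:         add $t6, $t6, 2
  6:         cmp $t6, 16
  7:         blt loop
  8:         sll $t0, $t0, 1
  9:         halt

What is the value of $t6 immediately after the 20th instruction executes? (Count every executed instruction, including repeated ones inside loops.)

10

$t0=8
$t4=9
$t6=2
$t0=8+2=10
$t6=2+2=4
cmp $t6, 16  (cmp 4,16)
blt loop: taken
$t0=10+4=14
$t6=4+2=6
cmp $t6, 16  (cmp 6,16)
blt loop: taken
$t0=14+6=20
$t6=6+2=8
cmp $t6, 16  (cmp 8,16)
blt loop: taken
$t0=20+8=28
$t6=8+2=10
cmp $t6, 16  (cmp 10,16)
blt loop: taken
$t0=28+10=38
After step 20: $t6 = 10.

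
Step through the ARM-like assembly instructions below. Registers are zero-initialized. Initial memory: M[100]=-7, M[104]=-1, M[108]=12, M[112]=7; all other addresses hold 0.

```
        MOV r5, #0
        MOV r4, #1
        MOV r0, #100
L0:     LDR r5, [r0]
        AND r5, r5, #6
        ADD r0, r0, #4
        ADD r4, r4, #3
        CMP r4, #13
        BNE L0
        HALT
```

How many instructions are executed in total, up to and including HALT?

28

after MOV r5, #0: r5=0
after MOV r4, #1: r4=1
after MOV r0, #100: r0=100
after LDR r5, [r0]: r5=M[100]=-7
after AND r5, r5, #6: r5=(-7)&6=0
after ADD r0, r0, #4: r0=100+4=104
after ADD r4, r4, #3: r4=1+3=4
CMP r4, #13  (cmp 4,13)
BNE L0: taken
after LDR r5, [r0]: r5=M[104]=-1
after AND r5, r5, #6: r5=(-1)&6=6
after ADD r0, r0, #4: r0=104+4=108
after ADD r4, r4, #3: r4=4+3=7
CMP r4, #13  (cmp 7,13)
BNE L0: taken
after LDR r5, [r0]: r5=M[108]=12
after AND r5, r5, #6: r5=12&6=4
after ADD r0, r0, #4: r0=108+4=112
after ADD r4, r4, #3: r4=7+3=10
CMP r4, #13  (cmp 10,13)
BNE L0: taken
after LDR r5, [r0]: r5=M[112]=7
after AND r5, r5, #6: r5=7&6=6
after ADD r0, r0, #4: r0=112+4=116
after ADD r4, r4, #3: r4=10+3=13
CMP r4, #13  (cmp 13,13)
BNE L0: not taken
halt.
Total executed instructions: 28.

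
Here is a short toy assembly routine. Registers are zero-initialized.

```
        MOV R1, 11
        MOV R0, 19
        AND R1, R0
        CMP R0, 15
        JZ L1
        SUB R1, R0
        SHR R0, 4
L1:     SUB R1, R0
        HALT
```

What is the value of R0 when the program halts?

1

after MOV R1, 11: R1=11
after MOV R0, 19: R0=19
after AND R1, R0: R1=11&19=3
CMP R0, 15  (cmp 19,15)
JZ L1: not taken
after SUB R1, R0: R1=3-19=-16
after SHR R0, 4: R0=19>>4=1
after SUB R1, R0: R1=(-16)-1=-17
halt.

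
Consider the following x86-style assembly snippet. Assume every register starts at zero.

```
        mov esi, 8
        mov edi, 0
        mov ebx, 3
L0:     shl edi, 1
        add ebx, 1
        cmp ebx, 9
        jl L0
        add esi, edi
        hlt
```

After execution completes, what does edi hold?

esi=8
edi=0
ebx=3
edi=0<<1=0
ebx=3+1=4
cmp ebx, 9  (cmp 4,9)
jl L0: taken
edi=0<<1=0
ebx=4+1=5
cmp ebx, 9  (cmp 5,9)
jl L0: taken
edi=0<<1=0
ebx=5+1=6
cmp ebx, 9  (cmp 6,9)
jl L0: taken
edi=0<<1=0
ebx=6+1=7
cmp ebx, 9  (cmp 7,9)
jl L0: taken
edi=0<<1=0
ebx=7+1=8
cmp ebx, 9  (cmp 8,9)
jl L0: taken
edi=0<<1=0
ebx=8+1=9
cmp ebx, 9  (cmp 9,9)
jl L0: not taken
esi=8+0=8
halt.

0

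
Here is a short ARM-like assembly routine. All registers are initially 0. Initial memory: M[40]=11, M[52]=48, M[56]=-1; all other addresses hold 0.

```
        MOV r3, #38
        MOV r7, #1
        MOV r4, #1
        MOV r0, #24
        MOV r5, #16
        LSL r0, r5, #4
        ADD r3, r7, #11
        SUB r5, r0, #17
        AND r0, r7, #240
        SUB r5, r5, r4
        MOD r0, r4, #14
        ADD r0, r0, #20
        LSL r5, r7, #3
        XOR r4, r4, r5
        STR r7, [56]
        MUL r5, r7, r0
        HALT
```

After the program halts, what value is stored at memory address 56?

1

after MOV r3, #38: r3=38
after MOV r7, #1: r7=1
after MOV r4, #1: r4=1
after MOV r0, #24: r0=24
after MOV r5, #16: r5=16
after LSL r0, r5, #4: r0=16<<4=256
after ADD r3, r7, #11: r3=1+11=12
after SUB r5, r0, #17: r5=256-17=239
after AND r0, r7, #240: r0=1&240=0
after SUB r5, r5, r4: r5=239-1=238
after MOD r0, r4, #14: r0=1%14=1
after ADD r0, r0, #20: r0=1+20=21
after LSL r5, r7, #3: r5=1<<3=8
after XOR r4, r4, r5: r4=1^8=9
STR r7, [56] → M[56]=1
after MUL r5, r7, r0: r5=1*21=21
halt.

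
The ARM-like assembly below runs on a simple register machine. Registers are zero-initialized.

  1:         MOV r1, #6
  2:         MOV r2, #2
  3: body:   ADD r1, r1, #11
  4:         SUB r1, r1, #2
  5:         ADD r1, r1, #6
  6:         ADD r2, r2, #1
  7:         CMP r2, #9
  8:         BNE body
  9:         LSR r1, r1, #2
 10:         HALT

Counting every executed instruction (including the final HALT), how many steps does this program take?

46

r1=6
r2=2
r1=6+11=17
r1=17-2=15
r1=15+6=21
r2=2+1=3
CMP r2, #9  (cmp 3,9)
BNE body: taken
r1=21+11=32
r1=32-2=30
r1=30+6=36
r2=3+1=4
CMP r2, #9  (cmp 4,9)
BNE body: taken
r1=36+11=47
r1=47-2=45
r1=45+6=51
r2=4+1=5
CMP r2, #9  (cmp 5,9)
BNE body: taken
r1=51+11=62
r1=62-2=60
r1=60+6=66
r2=5+1=6
CMP r2, #9  (cmp 6,9)
BNE body: taken
r1=66+11=77
r1=77-2=75
r1=75+6=81
r2=6+1=7
CMP r2, #9  (cmp 7,9)
BNE body: taken
r1=81+11=92
r1=92-2=90
r1=90+6=96
r2=7+1=8
CMP r2, #9  (cmp 8,9)
BNE body: taken
r1=96+11=107
r1=107-2=105
r1=105+6=111
r2=8+1=9
CMP r2, #9  (cmp 9,9)
BNE body: not taken
r1=111>>2=27
halt.
Total executed instructions: 46.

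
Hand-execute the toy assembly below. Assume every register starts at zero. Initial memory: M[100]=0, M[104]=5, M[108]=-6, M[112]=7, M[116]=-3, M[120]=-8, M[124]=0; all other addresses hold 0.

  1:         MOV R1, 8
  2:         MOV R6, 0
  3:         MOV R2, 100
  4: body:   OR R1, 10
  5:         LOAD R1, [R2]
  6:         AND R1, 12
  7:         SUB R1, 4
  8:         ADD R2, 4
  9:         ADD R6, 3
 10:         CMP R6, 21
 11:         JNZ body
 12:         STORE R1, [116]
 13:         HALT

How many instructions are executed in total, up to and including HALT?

61

MOV R1, 8 → R1=8
MOV R6, 0 → R6=0
MOV R2, 100 → R2=100
OR R1, 10 → R1=8|10=10
LOAD R1, [R2] → R1=M[100]=0
AND R1, 12 → R1=0&12=0
SUB R1, 4 → R1=0-4=-4
ADD R2, 4 → R2=100+4=104
ADD R6, 3 → R6=0+3=3
CMP R6, 21  (cmp 3,21)
JNZ body: taken
OR R1, 10 → R1=(-4)|10=-2
LOAD R1, [R2] → R1=M[104]=5
AND R1, 12 → R1=5&12=4
SUB R1, 4 → R1=4-4=0
ADD R2, 4 → R2=104+4=108
ADD R6, 3 → R6=3+3=6
CMP R6, 21  (cmp 6,21)
JNZ body: taken
OR R1, 10 → R1=0|10=10
LOAD R1, [R2] → R1=M[108]=-6
AND R1, 12 → R1=(-6)&12=8
SUB R1, 4 → R1=8-4=4
ADD R2, 4 → R2=108+4=112
ADD R6, 3 → R6=6+3=9
CMP R6, 21  (cmp 9,21)
JNZ body: taken
OR R1, 10 → R1=4|10=14
LOAD R1, [R2] → R1=M[112]=7
AND R1, 12 → R1=7&12=4
SUB R1, 4 → R1=4-4=0
ADD R2, 4 → R2=112+4=116
ADD R6, 3 → R6=9+3=12
CMP R6, 21  (cmp 12,21)
JNZ body: taken
OR R1, 10 → R1=0|10=10
LOAD R1, [R2] → R1=M[116]=-3
AND R1, 12 → R1=(-3)&12=12
SUB R1, 4 → R1=12-4=8
ADD R2, 4 → R2=116+4=120
ADD R6, 3 → R6=12+3=15
CMP R6, 21  (cmp 15,21)
JNZ body: taken
OR R1, 10 → R1=8|10=10
LOAD R1, [R2] → R1=M[120]=-8
AND R1, 12 → R1=(-8)&12=8
SUB R1, 4 → R1=8-4=4
ADD R2, 4 → R2=120+4=124
ADD R6, 3 → R6=15+3=18
CMP R6, 21  (cmp 18,21)
JNZ body: taken
OR R1, 10 → R1=4|10=14
LOAD R1, [R2] → R1=M[124]=0
AND R1, 12 → R1=0&12=0
SUB R1, 4 → R1=0-4=-4
ADD R2, 4 → R2=124+4=128
ADD R6, 3 → R6=18+3=21
CMP R6, 21  (cmp 21,21)
JNZ body: not taken
STORE R1, [116] → M[116]=-4
halt.
Total executed instructions: 61.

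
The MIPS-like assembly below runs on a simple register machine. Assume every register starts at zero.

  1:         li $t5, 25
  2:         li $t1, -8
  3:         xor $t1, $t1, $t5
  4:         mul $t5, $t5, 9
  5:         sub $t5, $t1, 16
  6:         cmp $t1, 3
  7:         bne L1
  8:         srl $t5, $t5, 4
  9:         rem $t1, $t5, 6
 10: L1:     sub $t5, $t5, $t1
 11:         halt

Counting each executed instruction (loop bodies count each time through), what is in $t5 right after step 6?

after li $t5, 25: $t5=25
after li $t1, -8: $t1=-8
after xor $t1, $t1, $t5: $t1=(-8)^25=-31
after mul $t5, $t5, 9: $t5=25*9=225
after sub $t5, $t1, 16: $t5=(-31)-16=-47
cmp $t1, 3  (cmp -31,3)
After step 6: $t5 = -47.

-47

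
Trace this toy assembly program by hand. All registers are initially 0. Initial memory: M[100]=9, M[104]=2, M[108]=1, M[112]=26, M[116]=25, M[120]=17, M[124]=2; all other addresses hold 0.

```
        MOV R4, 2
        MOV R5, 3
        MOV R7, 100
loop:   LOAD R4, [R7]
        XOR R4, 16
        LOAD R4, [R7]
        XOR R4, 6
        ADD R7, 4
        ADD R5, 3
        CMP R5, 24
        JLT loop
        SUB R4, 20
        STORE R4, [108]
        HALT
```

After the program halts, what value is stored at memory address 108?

MOV R4, 2 → R4=2
MOV R5, 3 → R5=3
MOV R7, 100 → R7=100
LOAD R4, [R7] → R4=M[100]=9
XOR R4, 16 → R4=9^16=25
LOAD R4, [R7] → R4=M[100]=9
XOR R4, 6 → R4=9^6=15
ADD R7, 4 → R7=100+4=104
ADD R5, 3 → R5=3+3=6
CMP R5, 24  (cmp 6,24)
JLT loop: taken
LOAD R4, [R7] → R4=M[104]=2
XOR R4, 16 → R4=2^16=18
LOAD R4, [R7] → R4=M[104]=2
XOR R4, 6 → R4=2^6=4
ADD R7, 4 → R7=104+4=108
ADD R5, 3 → R5=6+3=9
CMP R5, 24  (cmp 9,24)
JLT loop: taken
LOAD R4, [R7] → R4=M[108]=1
XOR R4, 16 → R4=1^16=17
LOAD R4, [R7] → R4=M[108]=1
XOR R4, 6 → R4=1^6=7
ADD R7, 4 → R7=108+4=112
ADD R5, 3 → R5=9+3=12
CMP R5, 24  (cmp 12,24)
JLT loop: taken
LOAD R4, [R7] → R4=M[112]=26
XOR R4, 16 → R4=26^16=10
LOAD R4, [R7] → R4=M[112]=26
XOR R4, 6 → R4=26^6=28
ADD R7, 4 → R7=112+4=116
ADD R5, 3 → R5=12+3=15
CMP R5, 24  (cmp 15,24)
JLT loop: taken
LOAD R4, [R7] → R4=M[116]=25
XOR R4, 16 → R4=25^16=9
LOAD R4, [R7] → R4=M[116]=25
XOR R4, 6 → R4=25^6=31
ADD R7, 4 → R7=116+4=120
ADD R5, 3 → R5=15+3=18
CMP R5, 24  (cmp 18,24)
JLT loop: taken
LOAD R4, [R7] → R4=M[120]=17
XOR R4, 16 → R4=17^16=1
LOAD R4, [R7] → R4=M[120]=17
XOR R4, 6 → R4=17^6=23
ADD R7, 4 → R7=120+4=124
ADD R5, 3 → R5=18+3=21
CMP R5, 24  (cmp 21,24)
JLT loop: taken
LOAD R4, [R7] → R4=M[124]=2
XOR R4, 16 → R4=2^16=18
LOAD R4, [R7] → R4=M[124]=2
XOR R4, 6 → R4=2^6=4
ADD R7, 4 → R7=124+4=128
ADD R5, 3 → R5=21+3=24
CMP R5, 24  (cmp 24,24)
JLT loop: not taken
SUB R4, 20 → R4=4-20=-16
STORE R4, [108] → M[108]=-16
halt.

-16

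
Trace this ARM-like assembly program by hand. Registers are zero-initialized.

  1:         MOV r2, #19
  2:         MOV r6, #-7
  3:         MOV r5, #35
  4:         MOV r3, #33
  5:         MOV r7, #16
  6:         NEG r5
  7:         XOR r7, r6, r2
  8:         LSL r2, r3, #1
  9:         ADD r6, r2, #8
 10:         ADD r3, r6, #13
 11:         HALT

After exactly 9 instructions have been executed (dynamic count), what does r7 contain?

MOV r2, #19 → r2=19
MOV r6, #-7 → r6=-7
MOV r5, #35 → r5=35
MOV r3, #33 → r3=33
MOV r7, #16 → r7=16
NEG r5 → r5=-(35)=-35
XOR r7, r6, r2 → r7=(-7)^19=-22
LSL r2, r3, #1 → r2=33<<1=66
ADD r6, r2, #8 → r6=66+8=74
After step 9: r7 = -22.

-22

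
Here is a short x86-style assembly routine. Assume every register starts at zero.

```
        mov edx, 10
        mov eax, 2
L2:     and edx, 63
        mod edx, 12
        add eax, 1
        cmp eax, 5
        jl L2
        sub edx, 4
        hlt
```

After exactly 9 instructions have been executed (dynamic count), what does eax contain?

mov edx, 10 → edx=10
mov eax, 2 → eax=2
and edx, 63 → edx=10&63=10
mod edx, 12 → edx=10%12=10
add eax, 1 → eax=2+1=3
cmp eax, 5  (cmp 3,5)
jl L2: taken
and edx, 63 → edx=10&63=10
mod edx, 12 → edx=10%12=10
After step 9: eax = 3.

3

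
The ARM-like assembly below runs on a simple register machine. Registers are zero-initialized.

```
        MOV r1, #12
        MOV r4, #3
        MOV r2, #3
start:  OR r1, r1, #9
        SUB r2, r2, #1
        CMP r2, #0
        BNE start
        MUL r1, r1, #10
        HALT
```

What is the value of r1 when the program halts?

r1=12
r4=3
r2=3
r1=12|9=13
r2=3-1=2
CMP r2, #0  (cmp 2,0)
BNE start: taken
r1=13|9=13
r2=2-1=1
CMP r2, #0  (cmp 1,0)
BNE start: taken
r1=13|9=13
r2=1-1=0
CMP r2, #0  (cmp 0,0)
BNE start: not taken
r1=13*10=130
halt.

130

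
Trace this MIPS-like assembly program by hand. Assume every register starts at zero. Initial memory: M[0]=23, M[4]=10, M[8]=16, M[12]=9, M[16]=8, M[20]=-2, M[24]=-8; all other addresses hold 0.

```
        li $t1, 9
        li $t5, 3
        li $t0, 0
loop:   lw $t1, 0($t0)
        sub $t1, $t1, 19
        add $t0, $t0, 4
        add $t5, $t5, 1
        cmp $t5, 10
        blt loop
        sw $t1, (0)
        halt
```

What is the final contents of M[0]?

-27

$t1=9
$t5=3
$t0=0
$t1=M[0]=23
$t1=23-19=4
$t0=0+4=4
$t5=3+1=4
cmp $t5, 10  (cmp 4,10)
blt loop: taken
$t1=M[4]=10
$t1=10-19=-9
$t0=4+4=8
$t5=4+1=5
cmp $t5, 10  (cmp 5,10)
blt loop: taken
$t1=M[8]=16
$t1=16-19=-3
$t0=8+4=12
$t5=5+1=6
cmp $t5, 10  (cmp 6,10)
blt loop: taken
$t1=M[12]=9
$t1=9-19=-10
$t0=12+4=16
$t5=6+1=7
cmp $t5, 10  (cmp 7,10)
blt loop: taken
$t1=M[16]=8
$t1=8-19=-11
$t0=16+4=20
$t5=7+1=8
cmp $t5, 10  (cmp 8,10)
blt loop: taken
$t1=M[20]=-2
$t1=(-2)-19=-21
$t0=20+4=24
$t5=8+1=9
cmp $t5, 10  (cmp 9,10)
blt loop: taken
$t1=M[24]=-8
$t1=(-8)-19=-27
$t0=24+4=28
$t5=9+1=10
cmp $t5, 10  (cmp 10,10)
blt loop: not taken
sw $t1, (0) → M[0]=-27
halt.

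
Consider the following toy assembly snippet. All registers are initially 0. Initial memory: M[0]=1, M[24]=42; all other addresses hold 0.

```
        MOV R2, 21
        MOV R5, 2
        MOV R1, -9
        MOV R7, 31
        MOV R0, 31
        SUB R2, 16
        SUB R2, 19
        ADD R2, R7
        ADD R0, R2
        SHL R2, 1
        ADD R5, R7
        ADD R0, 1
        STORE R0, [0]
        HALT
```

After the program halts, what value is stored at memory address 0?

49

R2=21
R5=2
R1=-9
R7=31
R0=31
R2=21-16=5
R2=5-19=-14
R2=(-14)+31=17
R0=31+17=48
R2=17<<1=34
R5=2+31=33
R0=48+1=49
STORE R0, [0] → M[0]=49
halt.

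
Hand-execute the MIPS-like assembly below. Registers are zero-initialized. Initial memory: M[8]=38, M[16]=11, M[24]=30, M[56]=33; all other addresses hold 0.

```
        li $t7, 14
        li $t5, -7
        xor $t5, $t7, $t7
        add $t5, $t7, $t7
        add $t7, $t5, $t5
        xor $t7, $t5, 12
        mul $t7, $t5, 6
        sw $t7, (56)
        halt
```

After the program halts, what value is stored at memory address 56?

168

after li $t7, 14: $t7=14
after li $t5, -7: $t5=-7
after xor $t5, $t7, $t7: $t5=14^14=0
after add $t5, $t7, $t7: $t5=14+14=28
after add $t7, $t5, $t5: $t7=28+28=56
after xor $t7, $t5, 12: $t7=28^12=16
after mul $t7, $t5, 6: $t7=28*6=168
sw $t7, (56) → M[56]=168
halt.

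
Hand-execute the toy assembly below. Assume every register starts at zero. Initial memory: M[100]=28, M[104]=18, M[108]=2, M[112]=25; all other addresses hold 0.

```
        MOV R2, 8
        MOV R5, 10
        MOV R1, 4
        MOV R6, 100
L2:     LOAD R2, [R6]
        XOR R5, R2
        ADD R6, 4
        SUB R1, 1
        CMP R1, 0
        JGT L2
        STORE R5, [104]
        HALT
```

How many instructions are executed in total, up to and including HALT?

30

after MOV R2, 8: R2=8
after MOV R5, 10: R5=10
after MOV R1, 4: R1=4
after MOV R6, 100: R6=100
after LOAD R2, [R6]: R2=M[100]=28
after XOR R5, R2: R5=10^28=22
after ADD R6, 4: R6=100+4=104
after SUB R1, 1: R1=4-1=3
CMP R1, 0  (cmp 3,0)
JGT L2: taken
after LOAD R2, [R6]: R2=M[104]=18
after XOR R5, R2: R5=22^18=4
after ADD R6, 4: R6=104+4=108
after SUB R1, 1: R1=3-1=2
CMP R1, 0  (cmp 2,0)
JGT L2: taken
after LOAD R2, [R6]: R2=M[108]=2
after XOR R5, R2: R5=4^2=6
after ADD R6, 4: R6=108+4=112
after SUB R1, 1: R1=2-1=1
CMP R1, 0  (cmp 1,0)
JGT L2: taken
after LOAD R2, [R6]: R2=M[112]=25
after XOR R5, R2: R5=6^25=31
after ADD R6, 4: R6=112+4=116
after SUB R1, 1: R1=1-1=0
CMP R1, 0  (cmp 0,0)
JGT L2: not taken
STORE R5, [104] → M[104]=31
halt.
Total executed instructions: 30.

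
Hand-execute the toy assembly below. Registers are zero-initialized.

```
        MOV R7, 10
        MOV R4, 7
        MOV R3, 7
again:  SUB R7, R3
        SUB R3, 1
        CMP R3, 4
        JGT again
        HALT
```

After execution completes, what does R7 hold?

-8

R7=10
R4=7
R3=7
R7=10-7=3
R3=7-1=6
CMP R3, 4  (cmp 6,4)
JGT again: taken
R7=3-6=-3
R3=6-1=5
CMP R3, 4  (cmp 5,4)
JGT again: taken
R7=(-3)-5=-8
R3=5-1=4
CMP R3, 4  (cmp 4,4)
JGT again: not taken
halt.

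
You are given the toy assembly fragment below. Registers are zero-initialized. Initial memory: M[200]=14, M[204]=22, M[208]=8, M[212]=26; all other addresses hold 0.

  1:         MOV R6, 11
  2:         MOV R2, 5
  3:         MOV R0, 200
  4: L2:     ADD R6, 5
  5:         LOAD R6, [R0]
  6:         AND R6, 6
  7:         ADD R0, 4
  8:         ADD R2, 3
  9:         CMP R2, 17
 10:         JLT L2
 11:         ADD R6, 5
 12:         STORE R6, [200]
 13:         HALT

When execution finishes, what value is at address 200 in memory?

7

after MOV R6, 11: R6=11
after MOV R2, 5: R2=5
after MOV R0, 200: R0=200
after ADD R6, 5: R6=11+5=16
after LOAD R6, [R0]: R6=M[200]=14
after AND R6, 6: R6=14&6=6
after ADD R0, 4: R0=200+4=204
after ADD R2, 3: R2=5+3=8
CMP R2, 17  (cmp 8,17)
JLT L2: taken
after ADD R6, 5: R6=6+5=11
after LOAD R6, [R0]: R6=M[204]=22
after AND R6, 6: R6=22&6=6
after ADD R0, 4: R0=204+4=208
after ADD R2, 3: R2=8+3=11
CMP R2, 17  (cmp 11,17)
JLT L2: taken
after ADD R6, 5: R6=6+5=11
after LOAD R6, [R0]: R6=M[208]=8
after AND R6, 6: R6=8&6=0
after ADD R0, 4: R0=208+4=212
after ADD R2, 3: R2=11+3=14
CMP R2, 17  (cmp 14,17)
JLT L2: taken
after ADD R6, 5: R6=0+5=5
after LOAD R6, [R0]: R6=M[212]=26
after AND R6, 6: R6=26&6=2
after ADD R0, 4: R0=212+4=216
after ADD R2, 3: R2=14+3=17
CMP R2, 17  (cmp 17,17)
JLT L2: not taken
after ADD R6, 5: R6=2+5=7
STORE R6, [200] → M[200]=7
halt.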